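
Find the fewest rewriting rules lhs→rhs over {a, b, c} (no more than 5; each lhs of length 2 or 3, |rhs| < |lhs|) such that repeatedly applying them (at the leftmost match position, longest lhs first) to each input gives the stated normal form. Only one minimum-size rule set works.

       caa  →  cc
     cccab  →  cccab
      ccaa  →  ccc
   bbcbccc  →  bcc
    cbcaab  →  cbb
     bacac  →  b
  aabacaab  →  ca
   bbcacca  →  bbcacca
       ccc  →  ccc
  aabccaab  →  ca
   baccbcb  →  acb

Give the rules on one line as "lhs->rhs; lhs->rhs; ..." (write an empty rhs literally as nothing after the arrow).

  | caa => cc
  | cccab
  | ccaa => ccc
  | bbcbccc => baccc => bcc

aa->c; bac->b; bcb->a; ccb->b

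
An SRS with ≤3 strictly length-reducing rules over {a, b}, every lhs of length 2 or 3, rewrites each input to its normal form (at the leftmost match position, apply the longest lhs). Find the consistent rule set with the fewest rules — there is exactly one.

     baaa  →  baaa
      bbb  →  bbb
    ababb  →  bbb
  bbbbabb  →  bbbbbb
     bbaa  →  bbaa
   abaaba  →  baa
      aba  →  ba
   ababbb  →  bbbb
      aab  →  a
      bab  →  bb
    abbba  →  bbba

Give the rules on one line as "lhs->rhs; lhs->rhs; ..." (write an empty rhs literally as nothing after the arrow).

aab->a; ab->b

  | baaa
  | bbb
  | ababb => babb => bbb
  | bbbbabb => bbbbbb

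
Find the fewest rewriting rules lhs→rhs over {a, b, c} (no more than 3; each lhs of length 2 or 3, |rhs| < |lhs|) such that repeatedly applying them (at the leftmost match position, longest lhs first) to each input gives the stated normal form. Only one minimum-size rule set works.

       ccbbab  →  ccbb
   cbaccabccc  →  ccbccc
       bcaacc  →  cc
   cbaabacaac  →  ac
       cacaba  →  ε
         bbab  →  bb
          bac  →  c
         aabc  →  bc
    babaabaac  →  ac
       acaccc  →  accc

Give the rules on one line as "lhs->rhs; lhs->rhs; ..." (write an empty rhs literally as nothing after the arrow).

  | ccbbab => ccbb
  | cbaccabccc => cccabccc => ccbccc
  | bcaacc => bacc => cc
  | cbaabacaac => cabacaac => bacaac => caac => ac

ab->b; ba->; ca->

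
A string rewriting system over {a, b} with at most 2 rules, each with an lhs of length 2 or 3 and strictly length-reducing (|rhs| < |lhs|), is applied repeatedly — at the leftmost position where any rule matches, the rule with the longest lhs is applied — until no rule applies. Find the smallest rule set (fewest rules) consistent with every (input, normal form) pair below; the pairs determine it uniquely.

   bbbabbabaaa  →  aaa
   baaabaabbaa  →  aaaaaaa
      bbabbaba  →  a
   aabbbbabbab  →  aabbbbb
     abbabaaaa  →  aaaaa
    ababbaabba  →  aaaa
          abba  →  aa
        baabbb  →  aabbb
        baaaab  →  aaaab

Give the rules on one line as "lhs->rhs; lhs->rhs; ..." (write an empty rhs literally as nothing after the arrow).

  | bbbabbabaaa => bbbbabaaa => bbbbaaa => bbbaaa => bbaaa => baaa => aaa
  | baaabaabbaa => aaabaabbaa => aaaaabbaa => aaaaabaa => aaaaaaa
  | bbabbaba => bbbaba => bbba => bba => ba => a
  | aabbbbabbab => aabbbbbab => aabbbbb

ba->a; bab->b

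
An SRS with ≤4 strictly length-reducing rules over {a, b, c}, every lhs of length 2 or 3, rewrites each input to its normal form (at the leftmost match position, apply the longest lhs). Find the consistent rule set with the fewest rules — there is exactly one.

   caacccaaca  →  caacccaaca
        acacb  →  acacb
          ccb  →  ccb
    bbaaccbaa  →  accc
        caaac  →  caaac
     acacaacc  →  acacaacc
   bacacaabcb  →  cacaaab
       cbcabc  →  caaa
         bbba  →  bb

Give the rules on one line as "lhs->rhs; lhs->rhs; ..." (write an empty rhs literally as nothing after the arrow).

ba->; baa->c; bc->a

  | caacccaaca
  | acacb
  | ccb
  | bbaaccbaa => bcccbaa => accbaa => accc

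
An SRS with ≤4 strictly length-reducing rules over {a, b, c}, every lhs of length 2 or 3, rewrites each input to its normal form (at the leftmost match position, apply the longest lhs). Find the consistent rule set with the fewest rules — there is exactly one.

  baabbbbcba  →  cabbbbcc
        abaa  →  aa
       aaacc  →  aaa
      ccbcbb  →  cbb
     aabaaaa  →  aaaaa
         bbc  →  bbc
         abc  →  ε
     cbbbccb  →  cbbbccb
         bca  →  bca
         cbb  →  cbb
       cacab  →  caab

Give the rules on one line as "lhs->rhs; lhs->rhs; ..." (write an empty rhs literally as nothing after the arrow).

  | baabbbbcba => cabbbbcba => cabbbbcc
  | abaa => aca => aa
  | aaacc => aaac => aaa
  | ccbcbb => cbb

abc->; ac->a; ba->c; cbc->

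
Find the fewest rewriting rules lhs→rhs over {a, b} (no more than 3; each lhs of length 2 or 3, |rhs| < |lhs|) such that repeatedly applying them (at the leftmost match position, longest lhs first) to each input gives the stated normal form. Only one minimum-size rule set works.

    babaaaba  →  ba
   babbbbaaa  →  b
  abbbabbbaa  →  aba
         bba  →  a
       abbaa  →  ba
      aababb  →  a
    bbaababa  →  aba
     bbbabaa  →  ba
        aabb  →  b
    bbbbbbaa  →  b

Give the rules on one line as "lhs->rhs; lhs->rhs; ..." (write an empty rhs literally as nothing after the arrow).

aa->b; bb->

  | babaaaba => babbaba => baaba => bbba => ba
  | babbbbaaa => babbaaa => baaaa => bbaa => aa => b
  | abbbabbbaa => ababbbaa => ababaa => ababb => aba
  | bba => a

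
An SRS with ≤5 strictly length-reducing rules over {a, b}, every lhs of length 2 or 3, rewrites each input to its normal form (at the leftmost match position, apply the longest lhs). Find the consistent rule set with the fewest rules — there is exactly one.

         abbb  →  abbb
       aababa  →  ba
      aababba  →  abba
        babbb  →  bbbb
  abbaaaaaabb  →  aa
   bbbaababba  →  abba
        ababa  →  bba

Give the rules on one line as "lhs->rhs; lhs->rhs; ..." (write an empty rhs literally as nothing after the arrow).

  | abbb
  | aababa => aba => ba
  | aababba => abba
  | babbb => bbbb

aab->; aba->ba; baa->aa; bab->bb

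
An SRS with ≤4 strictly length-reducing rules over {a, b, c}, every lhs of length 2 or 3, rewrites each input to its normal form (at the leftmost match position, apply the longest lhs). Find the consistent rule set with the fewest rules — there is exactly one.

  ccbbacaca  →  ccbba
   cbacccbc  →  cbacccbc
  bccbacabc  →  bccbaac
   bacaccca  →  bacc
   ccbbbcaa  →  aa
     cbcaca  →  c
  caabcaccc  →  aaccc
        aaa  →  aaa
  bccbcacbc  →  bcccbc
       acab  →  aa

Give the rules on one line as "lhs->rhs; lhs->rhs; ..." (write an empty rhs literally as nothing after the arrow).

bca->ca; ca->; caa->aa; cab->a

  | ccbbacaca => ccbbaca => ccbba
  | cbacccbc
  | bccbacabc => bccbaac
  | bacaccca => baccca => bacc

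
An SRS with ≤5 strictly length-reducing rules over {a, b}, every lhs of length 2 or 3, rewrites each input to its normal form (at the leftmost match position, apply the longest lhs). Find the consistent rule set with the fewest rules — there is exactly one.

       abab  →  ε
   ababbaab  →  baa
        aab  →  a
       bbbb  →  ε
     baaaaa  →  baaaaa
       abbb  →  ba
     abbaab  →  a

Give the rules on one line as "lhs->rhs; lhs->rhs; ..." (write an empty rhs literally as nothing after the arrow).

  | abab => bab => bb => ε
  | ababbaab => babbaab => bbbaab => baaab => baa
  | aab => a
  | bbbb => bab => bb => ε

aab->a; ab->b; bb->; bbb->ba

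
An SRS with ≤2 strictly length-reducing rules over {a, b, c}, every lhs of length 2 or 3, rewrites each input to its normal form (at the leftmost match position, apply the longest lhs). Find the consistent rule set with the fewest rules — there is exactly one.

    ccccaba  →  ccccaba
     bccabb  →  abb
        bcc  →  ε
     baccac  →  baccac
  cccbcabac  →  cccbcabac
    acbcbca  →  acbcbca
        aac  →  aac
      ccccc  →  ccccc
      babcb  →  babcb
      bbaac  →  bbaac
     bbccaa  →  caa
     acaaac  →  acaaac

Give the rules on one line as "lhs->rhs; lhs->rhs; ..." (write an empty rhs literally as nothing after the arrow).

  | ccccaba
  | bccabb => abb
  | bcc => ε
  | baccac

bbc->; bcc->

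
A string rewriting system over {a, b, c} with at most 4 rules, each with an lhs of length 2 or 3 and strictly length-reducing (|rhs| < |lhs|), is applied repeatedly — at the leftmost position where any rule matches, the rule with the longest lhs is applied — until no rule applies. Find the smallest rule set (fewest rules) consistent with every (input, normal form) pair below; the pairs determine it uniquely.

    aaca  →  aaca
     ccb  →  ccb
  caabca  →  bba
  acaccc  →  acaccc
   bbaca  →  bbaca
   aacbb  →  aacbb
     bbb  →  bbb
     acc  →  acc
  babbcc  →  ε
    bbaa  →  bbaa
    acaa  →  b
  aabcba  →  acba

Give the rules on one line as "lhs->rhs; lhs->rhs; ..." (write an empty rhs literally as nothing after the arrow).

ab->; bc->; caa->bb

  | aaca
  | ccb
  | caabca => bbbca => bba
  | acaccc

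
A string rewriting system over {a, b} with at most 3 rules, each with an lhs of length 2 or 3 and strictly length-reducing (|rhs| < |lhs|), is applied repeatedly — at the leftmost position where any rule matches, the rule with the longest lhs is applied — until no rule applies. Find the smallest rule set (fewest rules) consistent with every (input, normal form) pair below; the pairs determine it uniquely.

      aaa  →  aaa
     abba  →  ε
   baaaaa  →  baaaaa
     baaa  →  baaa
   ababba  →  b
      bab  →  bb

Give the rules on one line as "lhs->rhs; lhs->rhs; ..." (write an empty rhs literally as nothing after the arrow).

ab->b; bba->

  | aaa
  | abba => bba => ε
  | baaaaa
  | baaa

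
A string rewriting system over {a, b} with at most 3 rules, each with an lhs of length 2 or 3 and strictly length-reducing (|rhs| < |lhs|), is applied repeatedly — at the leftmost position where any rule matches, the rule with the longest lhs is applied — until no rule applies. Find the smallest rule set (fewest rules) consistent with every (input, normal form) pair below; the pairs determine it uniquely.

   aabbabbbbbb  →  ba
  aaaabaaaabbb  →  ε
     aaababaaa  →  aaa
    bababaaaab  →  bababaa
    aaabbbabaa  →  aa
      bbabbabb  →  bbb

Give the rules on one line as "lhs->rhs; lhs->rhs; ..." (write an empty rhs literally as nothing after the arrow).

aab->; abb->a

  | aabbabbbbbb => babbbbbb => babbbb => babb => ba
  | aaaabaaaabbb => aaaaaabbb => aaaabb => aab => ε
  | aaababaaa => aabaaa => aaa
  | bababaaaab => bababaa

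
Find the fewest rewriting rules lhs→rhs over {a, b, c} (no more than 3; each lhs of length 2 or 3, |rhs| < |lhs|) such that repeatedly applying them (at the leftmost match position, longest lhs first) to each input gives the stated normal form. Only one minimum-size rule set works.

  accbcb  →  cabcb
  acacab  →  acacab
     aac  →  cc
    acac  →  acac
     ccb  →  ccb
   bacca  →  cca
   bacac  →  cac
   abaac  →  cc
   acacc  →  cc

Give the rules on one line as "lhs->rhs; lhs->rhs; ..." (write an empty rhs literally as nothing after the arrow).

  | accbcb => cabcb
  | acacab
  | aac => cc
  | acac

aa->c; acc->ca; ba->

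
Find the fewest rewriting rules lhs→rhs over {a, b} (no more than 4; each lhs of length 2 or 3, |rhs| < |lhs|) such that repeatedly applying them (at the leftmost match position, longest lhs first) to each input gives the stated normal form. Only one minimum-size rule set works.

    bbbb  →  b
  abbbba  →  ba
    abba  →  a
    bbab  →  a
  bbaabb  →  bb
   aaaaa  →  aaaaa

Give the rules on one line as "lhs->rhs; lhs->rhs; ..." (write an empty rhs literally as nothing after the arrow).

ab->a; abb->bb; bba->a; bbb->

  | bbbb => b
  | abbbba => bbbba => ba
  | abba => bba => a
  | bbab => ab => a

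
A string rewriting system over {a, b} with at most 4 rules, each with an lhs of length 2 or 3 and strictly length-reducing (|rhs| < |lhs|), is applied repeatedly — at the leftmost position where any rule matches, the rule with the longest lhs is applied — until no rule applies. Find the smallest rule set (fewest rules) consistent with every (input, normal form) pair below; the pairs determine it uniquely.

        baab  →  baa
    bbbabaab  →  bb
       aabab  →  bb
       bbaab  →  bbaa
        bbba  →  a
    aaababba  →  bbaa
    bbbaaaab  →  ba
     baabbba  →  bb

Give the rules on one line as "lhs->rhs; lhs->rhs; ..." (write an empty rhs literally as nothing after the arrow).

  | baab => baa
  | bbbabaab => abaab => aaab => bb
  | aabab => aaab => bb
  | bbaab => bbaa

aaa->b; ab->a; bbb->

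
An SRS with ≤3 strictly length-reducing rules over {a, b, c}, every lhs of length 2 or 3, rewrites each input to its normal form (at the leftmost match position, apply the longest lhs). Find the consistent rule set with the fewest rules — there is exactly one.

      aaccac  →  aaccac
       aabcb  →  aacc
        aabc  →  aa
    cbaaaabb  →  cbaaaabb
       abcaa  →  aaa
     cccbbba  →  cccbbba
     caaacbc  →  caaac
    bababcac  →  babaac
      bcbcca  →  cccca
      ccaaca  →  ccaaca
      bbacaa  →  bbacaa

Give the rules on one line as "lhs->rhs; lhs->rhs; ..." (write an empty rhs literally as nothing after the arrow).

  | aaccac
  | aabcb => aacc
  | aabc => aa
  | cbaaaabb

bc->; bcb->cc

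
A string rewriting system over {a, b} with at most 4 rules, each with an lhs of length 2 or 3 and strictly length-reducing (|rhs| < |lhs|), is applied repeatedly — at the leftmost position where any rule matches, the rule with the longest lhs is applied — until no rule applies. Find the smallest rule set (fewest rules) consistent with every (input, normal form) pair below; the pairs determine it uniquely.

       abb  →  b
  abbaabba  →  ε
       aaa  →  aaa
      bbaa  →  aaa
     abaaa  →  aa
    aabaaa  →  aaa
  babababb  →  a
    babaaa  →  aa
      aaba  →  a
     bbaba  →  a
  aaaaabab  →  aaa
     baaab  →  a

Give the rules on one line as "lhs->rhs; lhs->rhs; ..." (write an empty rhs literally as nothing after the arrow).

  | abb => b
  | abbaabba => baabba => abba => ba => ε
  | aaa
  | bbaa => aaa

ab->; aba->; ba->; bb->a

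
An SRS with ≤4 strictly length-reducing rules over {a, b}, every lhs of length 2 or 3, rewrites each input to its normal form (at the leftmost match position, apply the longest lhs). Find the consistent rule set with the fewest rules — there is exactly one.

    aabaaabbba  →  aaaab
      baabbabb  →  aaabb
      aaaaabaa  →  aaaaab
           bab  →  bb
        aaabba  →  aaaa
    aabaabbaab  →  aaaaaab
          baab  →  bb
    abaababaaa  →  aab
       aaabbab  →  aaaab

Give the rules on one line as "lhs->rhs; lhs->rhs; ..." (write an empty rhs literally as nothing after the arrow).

  | aabaaabbba => aabaabbba => aababbba => aabbbba => aaaaba => aaaab
  | baabbabb => babbabb => bbbabb => aaabb
  | aaaaabaa => aaaaaba => aaaaab
  | bab => bb

ba->b; bba->a; bbb->aa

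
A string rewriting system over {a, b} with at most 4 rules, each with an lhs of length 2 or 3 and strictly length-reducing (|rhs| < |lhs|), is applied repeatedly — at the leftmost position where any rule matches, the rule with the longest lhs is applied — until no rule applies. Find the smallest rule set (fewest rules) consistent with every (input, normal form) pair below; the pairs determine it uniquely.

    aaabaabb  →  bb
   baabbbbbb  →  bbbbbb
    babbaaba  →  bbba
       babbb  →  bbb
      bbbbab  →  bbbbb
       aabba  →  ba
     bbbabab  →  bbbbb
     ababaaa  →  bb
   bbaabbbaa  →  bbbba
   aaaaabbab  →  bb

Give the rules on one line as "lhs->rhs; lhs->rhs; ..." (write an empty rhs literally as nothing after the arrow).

aa->a; aaa->; ab->b; abb->b

  | aaabaabb => baabb => babb => bb
  | baabbbbbb => babbbbbb => bbbbbb
  | babbaaba => bbaaba => bbaba => bbba
  | babbb => bbb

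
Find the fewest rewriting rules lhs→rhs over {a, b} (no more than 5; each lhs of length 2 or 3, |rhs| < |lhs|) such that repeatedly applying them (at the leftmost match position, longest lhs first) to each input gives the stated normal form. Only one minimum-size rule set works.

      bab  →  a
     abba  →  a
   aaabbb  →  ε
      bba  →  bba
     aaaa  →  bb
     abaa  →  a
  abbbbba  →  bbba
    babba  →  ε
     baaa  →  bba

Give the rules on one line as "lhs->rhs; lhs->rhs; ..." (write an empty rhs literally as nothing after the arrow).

aa->b; aba->; abb->; bab->a

  | bab => a
  | abba => a
  | aaabbb => babbb => abb => ε
  | bba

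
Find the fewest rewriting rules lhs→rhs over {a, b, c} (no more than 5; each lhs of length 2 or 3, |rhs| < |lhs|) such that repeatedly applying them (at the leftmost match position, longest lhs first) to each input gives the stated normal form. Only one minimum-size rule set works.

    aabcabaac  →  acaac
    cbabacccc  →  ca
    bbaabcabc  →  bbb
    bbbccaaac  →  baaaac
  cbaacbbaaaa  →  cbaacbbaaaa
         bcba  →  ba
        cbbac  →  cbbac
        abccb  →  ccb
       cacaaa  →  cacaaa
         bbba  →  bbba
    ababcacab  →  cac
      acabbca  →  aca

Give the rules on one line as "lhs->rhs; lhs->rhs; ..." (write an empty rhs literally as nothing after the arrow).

  | aabcabaac => acabaac => acaac
  | cbabacccc => cbacccc => cbbcc => cbca => ca
  | bbaabcabc => bbacabc => bbacc => bbb
  | bbbccaaac => bbcaaaac => baaaac

ab->; acc->b; bc->; bcc->ca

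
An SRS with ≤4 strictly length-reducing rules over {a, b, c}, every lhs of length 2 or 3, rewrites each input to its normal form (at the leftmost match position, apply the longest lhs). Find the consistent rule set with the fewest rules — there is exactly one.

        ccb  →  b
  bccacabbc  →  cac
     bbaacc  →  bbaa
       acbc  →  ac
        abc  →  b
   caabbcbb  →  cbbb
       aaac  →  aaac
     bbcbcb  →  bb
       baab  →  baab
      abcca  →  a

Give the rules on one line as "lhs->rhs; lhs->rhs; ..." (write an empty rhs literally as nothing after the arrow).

abb->b; abc->b; bc->; cc->

  | ccb => b
  | bccacabbc => cacabbc => cacbc => cac
  | bbaacc => bbaa
  | acbc => ac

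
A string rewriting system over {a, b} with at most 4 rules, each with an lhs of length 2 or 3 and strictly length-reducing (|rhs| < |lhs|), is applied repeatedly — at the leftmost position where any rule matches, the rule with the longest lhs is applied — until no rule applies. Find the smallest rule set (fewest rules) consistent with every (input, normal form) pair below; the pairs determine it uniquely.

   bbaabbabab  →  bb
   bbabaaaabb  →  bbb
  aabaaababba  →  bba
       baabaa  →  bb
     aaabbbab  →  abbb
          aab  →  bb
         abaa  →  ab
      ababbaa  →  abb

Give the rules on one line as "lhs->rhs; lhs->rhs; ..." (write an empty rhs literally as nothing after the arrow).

aab->bb; baa->b; bab->aa

  | bbaabbabab => bbbbabab => bbbaaab => bbbab => bbaa => bb
  | bbabaaaabb => baaaaaabb => baaaabb => baabb => bbb
  | aabaaababba => bbaaababba => bbababba => baaabba => babba => aaba => bba
  | baabaa => bbaa => bb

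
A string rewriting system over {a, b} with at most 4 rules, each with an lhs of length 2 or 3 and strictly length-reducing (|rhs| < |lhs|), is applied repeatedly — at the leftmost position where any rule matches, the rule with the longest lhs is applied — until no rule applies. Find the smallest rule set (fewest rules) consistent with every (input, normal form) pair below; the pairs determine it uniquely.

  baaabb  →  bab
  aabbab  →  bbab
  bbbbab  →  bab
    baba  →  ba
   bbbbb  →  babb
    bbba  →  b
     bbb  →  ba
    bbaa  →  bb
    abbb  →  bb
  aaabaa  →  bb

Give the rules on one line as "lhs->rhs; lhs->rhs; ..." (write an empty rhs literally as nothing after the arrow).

  | baaabb => bbbb => bab
  | aabbab => bbab
  | bbbbab => babab => bbbb => bab
  | baba => bbb => ba

aa->; aaa->b; aba->bb; bbb->ba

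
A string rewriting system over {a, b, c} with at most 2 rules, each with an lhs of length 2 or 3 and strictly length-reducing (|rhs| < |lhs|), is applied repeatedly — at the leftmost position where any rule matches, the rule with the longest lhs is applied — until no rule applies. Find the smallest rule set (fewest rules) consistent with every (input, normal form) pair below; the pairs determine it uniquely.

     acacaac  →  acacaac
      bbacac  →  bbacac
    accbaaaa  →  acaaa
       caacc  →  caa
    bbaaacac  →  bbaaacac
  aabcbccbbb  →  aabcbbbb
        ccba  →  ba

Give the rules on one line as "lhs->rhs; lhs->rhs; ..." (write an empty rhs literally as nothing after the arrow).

aba->ac; cc->

  | acacaac
  | bbacac
  | accbaaaa => abaaaa => acaaa
  | caacc => caa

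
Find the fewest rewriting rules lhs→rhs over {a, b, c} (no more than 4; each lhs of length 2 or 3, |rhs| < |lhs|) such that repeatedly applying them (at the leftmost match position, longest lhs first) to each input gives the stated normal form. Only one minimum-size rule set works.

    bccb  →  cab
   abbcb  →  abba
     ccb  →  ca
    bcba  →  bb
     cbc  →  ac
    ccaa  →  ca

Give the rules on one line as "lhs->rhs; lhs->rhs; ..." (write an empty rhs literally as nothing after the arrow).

  | bccb => cab
  | abbcb => abba
  | ccb => ca
  | bcba => baa => bb

aa->b; bcc->ca; cb->a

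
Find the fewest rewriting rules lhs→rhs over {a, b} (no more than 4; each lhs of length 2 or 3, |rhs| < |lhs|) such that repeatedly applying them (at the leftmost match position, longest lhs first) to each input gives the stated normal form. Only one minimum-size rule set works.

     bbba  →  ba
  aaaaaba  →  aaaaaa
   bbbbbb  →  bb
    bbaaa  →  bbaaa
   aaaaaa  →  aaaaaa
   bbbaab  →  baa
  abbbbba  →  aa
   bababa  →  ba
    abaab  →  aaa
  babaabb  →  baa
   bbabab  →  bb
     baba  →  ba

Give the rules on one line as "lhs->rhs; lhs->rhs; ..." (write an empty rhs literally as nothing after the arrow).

ab->a; bab->b; bbb->b

  | bbba => ba
  | aaaaaba => aaaaaa
  | bbbbbb => bbbb => bb
  | bbaaa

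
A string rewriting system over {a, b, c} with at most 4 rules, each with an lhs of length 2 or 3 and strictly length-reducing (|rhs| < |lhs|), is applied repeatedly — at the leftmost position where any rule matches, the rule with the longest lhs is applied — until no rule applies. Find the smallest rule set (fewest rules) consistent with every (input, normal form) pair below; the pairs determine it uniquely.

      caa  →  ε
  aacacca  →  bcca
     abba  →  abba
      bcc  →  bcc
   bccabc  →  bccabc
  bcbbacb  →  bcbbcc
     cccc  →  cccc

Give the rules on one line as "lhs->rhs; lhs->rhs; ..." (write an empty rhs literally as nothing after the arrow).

  | caa => ε
  | aacacca => aacbca => accca => bcca
  | abba
  | bcc

acb->cc; acc->bc; caa->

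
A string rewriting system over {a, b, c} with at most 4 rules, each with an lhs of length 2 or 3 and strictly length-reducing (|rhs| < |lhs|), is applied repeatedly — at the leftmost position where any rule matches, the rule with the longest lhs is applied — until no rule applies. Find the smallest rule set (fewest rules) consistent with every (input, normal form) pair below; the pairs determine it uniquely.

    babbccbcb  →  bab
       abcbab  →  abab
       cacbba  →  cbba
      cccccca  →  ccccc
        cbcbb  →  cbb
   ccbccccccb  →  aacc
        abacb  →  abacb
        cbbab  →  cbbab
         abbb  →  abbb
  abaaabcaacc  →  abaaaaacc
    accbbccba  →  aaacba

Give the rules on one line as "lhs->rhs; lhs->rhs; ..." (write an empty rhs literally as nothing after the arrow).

bc->; ca->; ccb->aa

  | babbccbcb => babcbcb => babcb => bab
  | abcbab => abab
  | cacbba => cbba
  | cccccca => ccccc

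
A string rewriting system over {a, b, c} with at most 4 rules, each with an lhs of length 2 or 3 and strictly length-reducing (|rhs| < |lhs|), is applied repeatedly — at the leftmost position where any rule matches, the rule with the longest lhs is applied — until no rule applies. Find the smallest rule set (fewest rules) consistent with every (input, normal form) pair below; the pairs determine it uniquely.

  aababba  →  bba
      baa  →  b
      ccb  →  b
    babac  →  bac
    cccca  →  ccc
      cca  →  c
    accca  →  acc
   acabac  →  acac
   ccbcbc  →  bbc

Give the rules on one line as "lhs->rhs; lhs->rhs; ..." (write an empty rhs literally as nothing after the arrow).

aa->; ab->; cb->b; cca->c

  | aababba => babba => bba
  | baa => b
  | ccb => cb => b
  | babac => bac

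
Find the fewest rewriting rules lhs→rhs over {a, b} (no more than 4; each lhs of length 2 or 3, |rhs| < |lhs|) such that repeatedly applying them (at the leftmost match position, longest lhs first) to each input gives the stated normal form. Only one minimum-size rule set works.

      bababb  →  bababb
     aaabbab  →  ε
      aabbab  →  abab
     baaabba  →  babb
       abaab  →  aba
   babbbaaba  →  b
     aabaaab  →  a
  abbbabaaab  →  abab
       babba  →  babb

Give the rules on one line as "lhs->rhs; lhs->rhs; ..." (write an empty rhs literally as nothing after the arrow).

aa->; aab->a; bba->bb; bbb->a

  | bababb
  | aaabbab => abbab => abbb => aa => ε
  | aabbab => abab
  | baaabba => babba => babb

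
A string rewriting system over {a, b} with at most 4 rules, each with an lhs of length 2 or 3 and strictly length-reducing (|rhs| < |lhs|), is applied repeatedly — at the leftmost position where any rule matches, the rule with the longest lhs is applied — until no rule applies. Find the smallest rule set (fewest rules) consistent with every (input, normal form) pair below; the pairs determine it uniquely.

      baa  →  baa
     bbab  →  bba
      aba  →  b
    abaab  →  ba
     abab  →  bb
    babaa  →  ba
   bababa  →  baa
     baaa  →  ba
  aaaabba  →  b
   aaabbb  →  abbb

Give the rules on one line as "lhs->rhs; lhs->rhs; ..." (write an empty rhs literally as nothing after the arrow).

aaa->a; aab->a; aba->b; bab->ba

  | baa
  | bbab => bba
  | aba => b
  | abaab => bab => ba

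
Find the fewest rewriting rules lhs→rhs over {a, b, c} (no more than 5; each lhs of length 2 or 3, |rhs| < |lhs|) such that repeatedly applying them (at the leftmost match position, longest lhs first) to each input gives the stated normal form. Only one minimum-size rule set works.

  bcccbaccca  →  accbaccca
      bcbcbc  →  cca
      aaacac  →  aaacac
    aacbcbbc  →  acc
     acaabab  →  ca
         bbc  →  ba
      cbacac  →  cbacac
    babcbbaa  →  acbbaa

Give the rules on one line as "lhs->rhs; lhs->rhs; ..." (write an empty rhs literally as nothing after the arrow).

  | bcccbaccca => accbaccca
  | bcbcbc => abcbc => ccbc => cca
  | aaacac
  | aacbcbbc => aacabbc => aabc => acc

ab->c; bc->a; caa->b; cab->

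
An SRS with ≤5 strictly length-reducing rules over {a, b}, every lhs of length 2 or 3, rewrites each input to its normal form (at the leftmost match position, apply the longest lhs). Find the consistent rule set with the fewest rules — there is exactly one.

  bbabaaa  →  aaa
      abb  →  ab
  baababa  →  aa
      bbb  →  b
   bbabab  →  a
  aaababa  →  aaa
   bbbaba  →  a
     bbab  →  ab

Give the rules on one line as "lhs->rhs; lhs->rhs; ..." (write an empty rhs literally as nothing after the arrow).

aab->a; ba->; bab->ab; bb->b

  | bbabaaa => babaaa => abaaa => aaa
  | abb => ab
  | baababa => ababa => aaba => aa
  | bbb => bb => b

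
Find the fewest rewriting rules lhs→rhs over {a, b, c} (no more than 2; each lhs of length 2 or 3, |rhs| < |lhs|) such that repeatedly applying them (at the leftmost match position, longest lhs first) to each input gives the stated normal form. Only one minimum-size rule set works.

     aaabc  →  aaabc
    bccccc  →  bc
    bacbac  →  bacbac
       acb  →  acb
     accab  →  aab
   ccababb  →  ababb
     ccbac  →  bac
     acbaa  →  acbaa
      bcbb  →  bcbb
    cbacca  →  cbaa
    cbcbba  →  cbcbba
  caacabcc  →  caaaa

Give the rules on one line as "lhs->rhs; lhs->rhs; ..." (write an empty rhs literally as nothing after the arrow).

  | aaabc
  | bccccc => bccc => bc
  | bacbac
  | acb

cab->aa; cc->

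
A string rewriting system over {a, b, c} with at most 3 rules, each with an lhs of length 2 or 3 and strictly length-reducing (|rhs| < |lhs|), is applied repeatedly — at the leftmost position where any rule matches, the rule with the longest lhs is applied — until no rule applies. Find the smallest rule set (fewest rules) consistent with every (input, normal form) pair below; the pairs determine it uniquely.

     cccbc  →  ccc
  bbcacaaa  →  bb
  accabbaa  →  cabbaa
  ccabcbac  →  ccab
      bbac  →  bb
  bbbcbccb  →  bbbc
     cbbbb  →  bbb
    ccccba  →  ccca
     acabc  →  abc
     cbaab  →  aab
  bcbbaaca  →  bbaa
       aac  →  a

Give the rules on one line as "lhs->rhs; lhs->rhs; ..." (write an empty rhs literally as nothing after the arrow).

aaa->b; ac->; cb->

  | cccbc => ccc
  | bbcacaaa => bbcaaa => bbcb => bb
  | accabbaa => cabbaa
  | ccabcbac => ccabac => ccab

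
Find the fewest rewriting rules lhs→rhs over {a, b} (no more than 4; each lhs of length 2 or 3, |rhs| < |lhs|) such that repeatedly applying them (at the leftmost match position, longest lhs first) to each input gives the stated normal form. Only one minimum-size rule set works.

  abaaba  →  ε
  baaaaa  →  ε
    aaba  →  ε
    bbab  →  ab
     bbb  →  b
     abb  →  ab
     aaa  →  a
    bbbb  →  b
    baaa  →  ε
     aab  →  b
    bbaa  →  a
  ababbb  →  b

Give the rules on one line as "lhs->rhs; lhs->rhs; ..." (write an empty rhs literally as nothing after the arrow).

  | abaaba => aaba => ba => ε
  | baaaaa => aaaa => aa => ε
  | aaba => ba => ε
  | bbab => bab => ab

aa->; ba->; bab->ab; bb->b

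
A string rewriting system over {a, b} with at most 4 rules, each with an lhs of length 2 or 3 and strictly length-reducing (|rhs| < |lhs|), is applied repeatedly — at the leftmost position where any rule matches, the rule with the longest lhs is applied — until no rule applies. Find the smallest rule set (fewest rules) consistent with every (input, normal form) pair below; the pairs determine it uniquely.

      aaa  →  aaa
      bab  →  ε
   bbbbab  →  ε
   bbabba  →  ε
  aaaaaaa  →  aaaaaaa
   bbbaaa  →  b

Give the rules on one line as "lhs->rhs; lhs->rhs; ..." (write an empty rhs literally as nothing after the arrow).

  | aaa
  | bab => ab => ε
  | bbbbab => bbbab => bbab => bab => ab => ε
  | bbabba => babba => abba => ba => ε

ab->; ba->; baa->; bab->ab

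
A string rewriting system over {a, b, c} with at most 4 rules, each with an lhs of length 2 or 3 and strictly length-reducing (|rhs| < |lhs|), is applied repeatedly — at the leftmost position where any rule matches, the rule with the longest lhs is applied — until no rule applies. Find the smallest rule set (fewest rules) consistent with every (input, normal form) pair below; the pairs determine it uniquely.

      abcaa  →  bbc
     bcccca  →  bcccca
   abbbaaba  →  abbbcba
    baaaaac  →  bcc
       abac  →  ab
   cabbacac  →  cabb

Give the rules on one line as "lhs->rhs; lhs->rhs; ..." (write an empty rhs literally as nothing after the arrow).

  | abcaa => bbaa => bbc
  | bcccca
  | abbbaaba => abbbcba
  | baaaaac => bcaaac => bccac => bcc

aa->c; abc->bb; ac->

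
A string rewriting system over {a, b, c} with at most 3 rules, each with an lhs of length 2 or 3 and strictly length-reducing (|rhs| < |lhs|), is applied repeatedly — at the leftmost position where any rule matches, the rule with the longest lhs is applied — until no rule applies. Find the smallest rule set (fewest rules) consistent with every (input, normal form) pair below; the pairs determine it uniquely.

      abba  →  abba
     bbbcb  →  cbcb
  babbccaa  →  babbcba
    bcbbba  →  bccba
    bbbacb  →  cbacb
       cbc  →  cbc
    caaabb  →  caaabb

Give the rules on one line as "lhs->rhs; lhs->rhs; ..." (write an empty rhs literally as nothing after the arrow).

bbb->cb; cca->cb

  | abba
  | bbbcb => cbcb
  | babbccaa => babbcba
  | bcbbba => bccba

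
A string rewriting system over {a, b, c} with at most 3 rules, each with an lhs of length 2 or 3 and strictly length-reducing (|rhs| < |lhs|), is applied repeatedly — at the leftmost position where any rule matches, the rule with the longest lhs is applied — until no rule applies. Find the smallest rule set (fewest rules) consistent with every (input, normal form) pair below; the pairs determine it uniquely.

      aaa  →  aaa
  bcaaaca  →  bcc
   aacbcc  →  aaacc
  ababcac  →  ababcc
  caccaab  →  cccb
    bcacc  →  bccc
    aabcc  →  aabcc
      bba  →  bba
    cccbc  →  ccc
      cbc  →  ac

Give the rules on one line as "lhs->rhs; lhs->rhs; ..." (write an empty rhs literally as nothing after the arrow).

  | aaa
  | bcaaaca => bcaaca => bcaca => bcca => bcc
  | aacbcc => aaacc
  | ababcac => ababcc

ca->c; cbc->ac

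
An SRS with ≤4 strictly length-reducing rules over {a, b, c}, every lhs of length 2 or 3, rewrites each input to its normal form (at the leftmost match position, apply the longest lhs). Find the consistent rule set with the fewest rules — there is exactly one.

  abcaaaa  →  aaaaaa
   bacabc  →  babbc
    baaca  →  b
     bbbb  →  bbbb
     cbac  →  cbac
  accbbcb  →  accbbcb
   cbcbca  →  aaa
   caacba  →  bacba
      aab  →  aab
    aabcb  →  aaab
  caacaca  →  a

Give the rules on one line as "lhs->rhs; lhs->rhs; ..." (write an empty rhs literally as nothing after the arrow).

  | abcaaaa => aaaaaa
  | bacabc => babbc
  | baaca => ca => b
  | bbbb

abc->aa; baa->; ca->b; cbc->a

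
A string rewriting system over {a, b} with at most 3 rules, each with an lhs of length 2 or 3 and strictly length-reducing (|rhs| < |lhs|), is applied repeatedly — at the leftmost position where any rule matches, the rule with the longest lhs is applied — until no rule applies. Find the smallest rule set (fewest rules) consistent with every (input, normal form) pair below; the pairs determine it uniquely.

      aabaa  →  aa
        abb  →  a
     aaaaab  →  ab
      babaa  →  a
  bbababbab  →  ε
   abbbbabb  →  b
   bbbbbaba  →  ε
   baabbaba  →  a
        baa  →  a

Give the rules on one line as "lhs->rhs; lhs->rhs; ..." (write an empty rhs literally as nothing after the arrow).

  | aabaa => bbaa => aa
  | abb => a
  | aaaaab => aaabb => abbb => ab
  | babaa => baa => a

aab->bb; ba->; bb->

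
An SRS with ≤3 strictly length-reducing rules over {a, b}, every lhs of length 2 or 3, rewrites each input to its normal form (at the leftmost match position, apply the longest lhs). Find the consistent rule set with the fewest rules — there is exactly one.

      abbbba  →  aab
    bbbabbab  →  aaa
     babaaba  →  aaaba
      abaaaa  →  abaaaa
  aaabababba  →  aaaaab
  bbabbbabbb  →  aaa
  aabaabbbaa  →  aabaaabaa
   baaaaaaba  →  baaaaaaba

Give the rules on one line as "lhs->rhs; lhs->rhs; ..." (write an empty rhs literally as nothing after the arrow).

  | abbbba => aabba => aab
  | bbbabbab => ababbab => aabab => aaa
  | babaaba => aaaba
  | abaaaa

bab->a; bb->a; bba->b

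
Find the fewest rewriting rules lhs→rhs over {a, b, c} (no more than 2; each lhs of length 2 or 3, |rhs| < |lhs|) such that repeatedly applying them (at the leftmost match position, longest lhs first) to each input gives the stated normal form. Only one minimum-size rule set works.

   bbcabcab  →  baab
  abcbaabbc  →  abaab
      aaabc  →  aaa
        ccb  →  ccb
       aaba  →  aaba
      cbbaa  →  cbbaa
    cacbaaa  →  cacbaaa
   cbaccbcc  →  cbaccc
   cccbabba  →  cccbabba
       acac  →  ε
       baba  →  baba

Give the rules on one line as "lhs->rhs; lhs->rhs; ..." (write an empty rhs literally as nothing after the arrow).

aca->b; bc->

  | bbcabcab => babcab => baab
  | abcbaabbc => abaabbc => abaab
  | aaabc => aaa
  | ccb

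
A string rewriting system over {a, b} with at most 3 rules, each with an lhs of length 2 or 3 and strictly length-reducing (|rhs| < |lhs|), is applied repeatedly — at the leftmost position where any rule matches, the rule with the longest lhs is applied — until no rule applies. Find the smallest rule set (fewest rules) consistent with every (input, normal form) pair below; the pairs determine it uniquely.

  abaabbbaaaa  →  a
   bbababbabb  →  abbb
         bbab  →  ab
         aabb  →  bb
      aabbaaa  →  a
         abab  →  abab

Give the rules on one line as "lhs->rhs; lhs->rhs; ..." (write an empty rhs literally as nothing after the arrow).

  | abaabbbaaaa => abbbbaaaa => abbaaaa => aaaaa => aaa => a
  | bbababbabb => ababbabb => abaabb => abbb
  | bbab => ab
  | aabb => bb

aa->; bba->a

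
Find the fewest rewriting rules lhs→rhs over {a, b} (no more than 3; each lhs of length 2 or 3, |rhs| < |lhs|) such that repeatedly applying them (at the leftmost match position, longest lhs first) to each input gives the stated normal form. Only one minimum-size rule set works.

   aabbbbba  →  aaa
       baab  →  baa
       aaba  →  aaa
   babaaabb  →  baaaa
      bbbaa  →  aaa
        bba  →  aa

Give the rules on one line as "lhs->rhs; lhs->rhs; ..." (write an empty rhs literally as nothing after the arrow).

  | aabbbbba => aabbbba => aabbba => aabba => aaba => aaa
  | baab => baa
  | aaba => aaa
  | babaaabb => baaaabb => baaaab => baaaa

ab->a; bb->a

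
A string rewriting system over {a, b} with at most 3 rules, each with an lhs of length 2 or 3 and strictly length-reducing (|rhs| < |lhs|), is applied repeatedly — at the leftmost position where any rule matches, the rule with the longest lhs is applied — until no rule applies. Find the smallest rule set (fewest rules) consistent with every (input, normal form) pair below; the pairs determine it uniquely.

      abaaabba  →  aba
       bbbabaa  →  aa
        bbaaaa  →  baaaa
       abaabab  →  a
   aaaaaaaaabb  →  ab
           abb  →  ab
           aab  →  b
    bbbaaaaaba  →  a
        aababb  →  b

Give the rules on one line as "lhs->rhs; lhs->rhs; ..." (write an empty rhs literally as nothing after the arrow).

aab->b; bab->; bb->b

  | abaaabba => ababba => aba
  | bbbabaa => bbabaa => babaa => aa
  | bbaaaa => baaaa
  | abaabab => abbab => abab => a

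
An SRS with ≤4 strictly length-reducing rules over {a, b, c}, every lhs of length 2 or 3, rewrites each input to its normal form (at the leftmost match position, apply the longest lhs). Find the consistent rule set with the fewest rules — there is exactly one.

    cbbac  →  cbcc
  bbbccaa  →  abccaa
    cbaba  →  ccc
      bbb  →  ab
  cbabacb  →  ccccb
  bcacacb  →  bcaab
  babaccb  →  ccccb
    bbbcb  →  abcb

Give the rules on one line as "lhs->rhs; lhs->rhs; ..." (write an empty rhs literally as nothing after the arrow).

ac->a; ba->c; bbb->ab

  | cbbac => cbcc
  | bbbccaa => abccaa
  | cbaba => ccba => ccc
  | bbb => ab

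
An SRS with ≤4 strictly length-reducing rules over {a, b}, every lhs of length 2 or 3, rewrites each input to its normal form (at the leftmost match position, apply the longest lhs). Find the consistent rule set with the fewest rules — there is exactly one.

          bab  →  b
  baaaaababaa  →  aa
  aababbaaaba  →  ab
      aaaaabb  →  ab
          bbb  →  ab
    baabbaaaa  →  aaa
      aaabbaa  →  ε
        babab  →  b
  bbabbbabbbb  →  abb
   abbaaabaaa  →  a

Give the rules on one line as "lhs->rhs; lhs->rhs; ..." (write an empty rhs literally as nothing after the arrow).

aab->bb; ba->; bbb->ab

  | bab => b
  | baaaaababaa => aaaababaa => aabbabaa => bbbabaa => ababaa => abaa => aa
  | aababbaaaba => bbabbaaaba => bbbaaaba => abaaaba => aaaba => abba => ab
  | aaaaabb => aaabbb => abbbb => aabb => bbb => ab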